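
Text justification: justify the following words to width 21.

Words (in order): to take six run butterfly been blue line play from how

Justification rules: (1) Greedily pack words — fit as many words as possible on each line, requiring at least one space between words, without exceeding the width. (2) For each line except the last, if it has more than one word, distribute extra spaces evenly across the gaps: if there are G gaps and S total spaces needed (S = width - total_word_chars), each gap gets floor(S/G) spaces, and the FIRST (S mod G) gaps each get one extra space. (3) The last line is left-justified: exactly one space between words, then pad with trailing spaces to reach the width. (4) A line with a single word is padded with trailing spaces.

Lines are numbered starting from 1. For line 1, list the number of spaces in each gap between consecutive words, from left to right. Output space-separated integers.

Answer: 3 3 3

Derivation:
Line 1: ['to', 'take', 'six', 'run'] (min_width=15, slack=6)
Line 2: ['butterfly', 'been', 'blue'] (min_width=19, slack=2)
Line 3: ['line', 'play', 'from', 'how'] (min_width=18, slack=3)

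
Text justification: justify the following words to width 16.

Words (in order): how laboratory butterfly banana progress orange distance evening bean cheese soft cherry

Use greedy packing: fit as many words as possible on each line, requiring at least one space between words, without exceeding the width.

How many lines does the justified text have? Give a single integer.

Answer: 6

Derivation:
Line 1: ['how', 'laboratory'] (min_width=14, slack=2)
Line 2: ['butterfly', 'banana'] (min_width=16, slack=0)
Line 3: ['progress', 'orange'] (min_width=15, slack=1)
Line 4: ['distance', 'evening'] (min_width=16, slack=0)
Line 5: ['bean', 'cheese', 'soft'] (min_width=16, slack=0)
Line 6: ['cherry'] (min_width=6, slack=10)
Total lines: 6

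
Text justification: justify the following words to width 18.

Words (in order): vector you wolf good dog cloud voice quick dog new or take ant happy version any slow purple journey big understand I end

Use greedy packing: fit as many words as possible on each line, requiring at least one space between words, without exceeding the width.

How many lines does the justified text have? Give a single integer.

Line 1: ['vector', 'you', 'wolf'] (min_width=15, slack=3)
Line 2: ['good', 'dog', 'cloud'] (min_width=14, slack=4)
Line 3: ['voice', 'quick', 'dog'] (min_width=15, slack=3)
Line 4: ['new', 'or', 'take', 'ant'] (min_width=15, slack=3)
Line 5: ['happy', 'version', 'any'] (min_width=17, slack=1)
Line 6: ['slow', 'purple'] (min_width=11, slack=7)
Line 7: ['journey', 'big'] (min_width=11, slack=7)
Line 8: ['understand', 'I', 'end'] (min_width=16, slack=2)
Total lines: 8

Answer: 8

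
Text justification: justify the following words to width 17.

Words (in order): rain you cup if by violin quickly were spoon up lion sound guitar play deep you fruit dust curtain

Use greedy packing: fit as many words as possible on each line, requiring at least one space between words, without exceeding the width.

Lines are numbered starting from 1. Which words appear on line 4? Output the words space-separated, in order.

Line 1: ['rain', 'you', 'cup', 'if'] (min_width=15, slack=2)
Line 2: ['by', 'violin', 'quickly'] (min_width=17, slack=0)
Line 3: ['were', 'spoon', 'up'] (min_width=13, slack=4)
Line 4: ['lion', 'sound', 'guitar'] (min_width=17, slack=0)
Line 5: ['play', 'deep', 'you'] (min_width=13, slack=4)
Line 6: ['fruit', 'dust'] (min_width=10, slack=7)
Line 7: ['curtain'] (min_width=7, slack=10)

Answer: lion sound guitar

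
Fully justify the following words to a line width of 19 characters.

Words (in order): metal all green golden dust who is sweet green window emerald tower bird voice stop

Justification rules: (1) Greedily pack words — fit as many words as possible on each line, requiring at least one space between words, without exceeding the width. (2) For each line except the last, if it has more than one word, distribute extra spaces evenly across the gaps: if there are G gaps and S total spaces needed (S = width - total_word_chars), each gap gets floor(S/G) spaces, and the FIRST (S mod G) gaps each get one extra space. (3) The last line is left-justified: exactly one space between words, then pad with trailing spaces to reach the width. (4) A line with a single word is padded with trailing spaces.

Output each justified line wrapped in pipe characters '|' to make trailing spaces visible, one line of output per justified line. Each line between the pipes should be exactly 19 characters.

Answer: |metal   all   green|
|golden  dust who is|
|sweet  green window|
|emerald  tower bird|
|voice stop         |

Derivation:
Line 1: ['metal', 'all', 'green'] (min_width=15, slack=4)
Line 2: ['golden', 'dust', 'who', 'is'] (min_width=18, slack=1)
Line 3: ['sweet', 'green', 'window'] (min_width=18, slack=1)
Line 4: ['emerald', 'tower', 'bird'] (min_width=18, slack=1)
Line 5: ['voice', 'stop'] (min_width=10, slack=9)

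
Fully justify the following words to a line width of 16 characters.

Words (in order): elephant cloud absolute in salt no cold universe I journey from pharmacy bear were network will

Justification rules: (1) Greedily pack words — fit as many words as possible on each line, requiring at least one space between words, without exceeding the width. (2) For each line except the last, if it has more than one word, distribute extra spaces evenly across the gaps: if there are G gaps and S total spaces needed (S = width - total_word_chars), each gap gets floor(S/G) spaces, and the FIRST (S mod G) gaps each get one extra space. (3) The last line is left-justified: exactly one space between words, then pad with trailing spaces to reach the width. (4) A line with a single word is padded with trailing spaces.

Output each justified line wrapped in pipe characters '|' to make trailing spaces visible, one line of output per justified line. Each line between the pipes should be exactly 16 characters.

Line 1: ['elephant', 'cloud'] (min_width=14, slack=2)
Line 2: ['absolute', 'in', 'salt'] (min_width=16, slack=0)
Line 3: ['no', 'cold', 'universe'] (min_width=16, slack=0)
Line 4: ['I', 'journey', 'from'] (min_width=14, slack=2)
Line 5: ['pharmacy', 'bear'] (min_width=13, slack=3)
Line 6: ['were', 'network'] (min_width=12, slack=4)
Line 7: ['will'] (min_width=4, slack=12)

Answer: |elephant   cloud|
|absolute in salt|
|no cold universe|
|I  journey  from|
|pharmacy    bear|
|were     network|
|will            |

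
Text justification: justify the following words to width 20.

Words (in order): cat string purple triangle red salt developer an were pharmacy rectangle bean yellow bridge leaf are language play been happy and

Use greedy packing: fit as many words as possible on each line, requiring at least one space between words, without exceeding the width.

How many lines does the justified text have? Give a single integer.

Line 1: ['cat', 'string', 'purple'] (min_width=17, slack=3)
Line 2: ['triangle', 'red', 'salt'] (min_width=17, slack=3)
Line 3: ['developer', 'an', 'were'] (min_width=17, slack=3)
Line 4: ['pharmacy', 'rectangle'] (min_width=18, slack=2)
Line 5: ['bean', 'yellow', 'bridge'] (min_width=18, slack=2)
Line 6: ['leaf', 'are', 'language'] (min_width=17, slack=3)
Line 7: ['play', 'been', 'happy', 'and'] (min_width=19, slack=1)
Total lines: 7

Answer: 7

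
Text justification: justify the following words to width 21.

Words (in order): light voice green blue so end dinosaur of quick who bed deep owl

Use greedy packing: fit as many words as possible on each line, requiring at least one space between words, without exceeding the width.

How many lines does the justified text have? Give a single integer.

Answer: 4

Derivation:
Line 1: ['light', 'voice', 'green'] (min_width=17, slack=4)
Line 2: ['blue', 'so', 'end', 'dinosaur'] (min_width=20, slack=1)
Line 3: ['of', 'quick', 'who', 'bed', 'deep'] (min_width=21, slack=0)
Line 4: ['owl'] (min_width=3, slack=18)
Total lines: 4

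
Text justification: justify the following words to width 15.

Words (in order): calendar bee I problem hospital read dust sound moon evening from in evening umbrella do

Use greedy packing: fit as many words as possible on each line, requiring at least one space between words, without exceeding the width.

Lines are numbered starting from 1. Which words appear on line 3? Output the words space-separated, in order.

Answer: hospital read

Derivation:
Line 1: ['calendar', 'bee', 'I'] (min_width=14, slack=1)
Line 2: ['problem'] (min_width=7, slack=8)
Line 3: ['hospital', 'read'] (min_width=13, slack=2)
Line 4: ['dust', 'sound', 'moon'] (min_width=15, slack=0)
Line 5: ['evening', 'from', 'in'] (min_width=15, slack=0)
Line 6: ['evening'] (min_width=7, slack=8)
Line 7: ['umbrella', 'do'] (min_width=11, slack=4)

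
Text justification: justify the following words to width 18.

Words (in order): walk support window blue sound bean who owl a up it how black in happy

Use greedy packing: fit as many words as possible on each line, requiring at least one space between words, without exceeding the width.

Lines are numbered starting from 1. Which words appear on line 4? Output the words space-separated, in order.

Line 1: ['walk', 'support'] (min_width=12, slack=6)
Line 2: ['window', 'blue', 'sound'] (min_width=17, slack=1)
Line 3: ['bean', 'who', 'owl', 'a', 'up'] (min_width=17, slack=1)
Line 4: ['it', 'how', 'black', 'in'] (min_width=15, slack=3)
Line 5: ['happy'] (min_width=5, slack=13)

Answer: it how black in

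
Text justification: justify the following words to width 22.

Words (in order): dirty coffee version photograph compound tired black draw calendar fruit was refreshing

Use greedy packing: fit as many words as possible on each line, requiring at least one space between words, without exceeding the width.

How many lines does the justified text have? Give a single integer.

Line 1: ['dirty', 'coffee', 'version'] (min_width=20, slack=2)
Line 2: ['photograph', 'compound'] (min_width=19, slack=3)
Line 3: ['tired', 'black', 'draw'] (min_width=16, slack=6)
Line 4: ['calendar', 'fruit', 'was'] (min_width=18, slack=4)
Line 5: ['refreshing'] (min_width=10, slack=12)
Total lines: 5

Answer: 5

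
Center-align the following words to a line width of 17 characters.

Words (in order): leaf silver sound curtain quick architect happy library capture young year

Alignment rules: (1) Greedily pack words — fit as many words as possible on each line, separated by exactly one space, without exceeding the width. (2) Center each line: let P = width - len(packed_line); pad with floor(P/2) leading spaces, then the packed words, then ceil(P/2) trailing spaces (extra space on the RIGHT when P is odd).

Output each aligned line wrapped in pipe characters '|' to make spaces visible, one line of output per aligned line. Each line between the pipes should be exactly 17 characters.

Answer: |leaf silver sound|
|  curtain quick  |
| architect happy |
| library capture |
|   young year    |

Derivation:
Line 1: ['leaf', 'silver', 'sound'] (min_width=17, slack=0)
Line 2: ['curtain', 'quick'] (min_width=13, slack=4)
Line 3: ['architect', 'happy'] (min_width=15, slack=2)
Line 4: ['library', 'capture'] (min_width=15, slack=2)
Line 5: ['young', 'year'] (min_width=10, slack=7)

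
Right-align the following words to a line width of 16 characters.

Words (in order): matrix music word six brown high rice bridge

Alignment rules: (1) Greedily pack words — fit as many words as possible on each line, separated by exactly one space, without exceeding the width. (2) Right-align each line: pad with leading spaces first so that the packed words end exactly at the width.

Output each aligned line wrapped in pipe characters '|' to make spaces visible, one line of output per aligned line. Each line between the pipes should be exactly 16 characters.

Answer: |    matrix music|
|  word six brown|
|high rice bridge|

Derivation:
Line 1: ['matrix', 'music'] (min_width=12, slack=4)
Line 2: ['word', 'six', 'brown'] (min_width=14, slack=2)
Line 3: ['high', 'rice', 'bridge'] (min_width=16, slack=0)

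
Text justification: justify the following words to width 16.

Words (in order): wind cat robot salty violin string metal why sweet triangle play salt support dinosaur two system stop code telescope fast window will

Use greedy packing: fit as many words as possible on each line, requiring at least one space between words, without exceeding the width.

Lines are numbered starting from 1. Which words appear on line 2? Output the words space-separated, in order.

Line 1: ['wind', 'cat', 'robot'] (min_width=14, slack=2)
Line 2: ['salty', 'violin'] (min_width=12, slack=4)
Line 3: ['string', 'metal', 'why'] (min_width=16, slack=0)
Line 4: ['sweet', 'triangle'] (min_width=14, slack=2)
Line 5: ['play', 'salt'] (min_width=9, slack=7)
Line 6: ['support', 'dinosaur'] (min_width=16, slack=0)
Line 7: ['two', 'system', 'stop'] (min_width=15, slack=1)
Line 8: ['code', 'telescope'] (min_width=14, slack=2)
Line 9: ['fast', 'window', 'will'] (min_width=16, slack=0)

Answer: salty violin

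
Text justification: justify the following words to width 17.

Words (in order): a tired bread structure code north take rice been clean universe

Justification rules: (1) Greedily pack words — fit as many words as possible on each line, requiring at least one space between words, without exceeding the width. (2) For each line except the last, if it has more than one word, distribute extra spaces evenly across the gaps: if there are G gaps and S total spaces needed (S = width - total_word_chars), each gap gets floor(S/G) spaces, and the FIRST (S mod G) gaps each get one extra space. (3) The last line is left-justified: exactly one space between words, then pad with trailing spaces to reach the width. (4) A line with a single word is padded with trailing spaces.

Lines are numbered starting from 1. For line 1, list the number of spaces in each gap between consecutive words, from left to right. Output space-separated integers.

Answer: 3 3

Derivation:
Line 1: ['a', 'tired', 'bread'] (min_width=13, slack=4)
Line 2: ['structure', 'code'] (min_width=14, slack=3)
Line 3: ['north', 'take', 'rice'] (min_width=15, slack=2)
Line 4: ['been', 'clean'] (min_width=10, slack=7)
Line 5: ['universe'] (min_width=8, slack=9)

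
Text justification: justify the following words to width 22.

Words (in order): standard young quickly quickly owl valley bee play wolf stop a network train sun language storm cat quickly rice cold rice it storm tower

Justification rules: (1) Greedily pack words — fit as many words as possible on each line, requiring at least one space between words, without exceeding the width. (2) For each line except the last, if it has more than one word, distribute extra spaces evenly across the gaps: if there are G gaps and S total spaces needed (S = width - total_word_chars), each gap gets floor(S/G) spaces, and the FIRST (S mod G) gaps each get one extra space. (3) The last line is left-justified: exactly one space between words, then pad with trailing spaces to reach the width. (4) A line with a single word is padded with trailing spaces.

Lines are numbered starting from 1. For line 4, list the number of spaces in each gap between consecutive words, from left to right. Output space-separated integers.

Answer: 4 3

Derivation:
Line 1: ['standard', 'young', 'quickly'] (min_width=22, slack=0)
Line 2: ['quickly', 'owl', 'valley', 'bee'] (min_width=22, slack=0)
Line 3: ['play', 'wolf', 'stop', 'a'] (min_width=16, slack=6)
Line 4: ['network', 'train', 'sun'] (min_width=17, slack=5)
Line 5: ['language', 'storm', 'cat'] (min_width=18, slack=4)
Line 6: ['quickly', 'rice', 'cold', 'rice'] (min_width=22, slack=0)
Line 7: ['it', 'storm', 'tower'] (min_width=14, slack=8)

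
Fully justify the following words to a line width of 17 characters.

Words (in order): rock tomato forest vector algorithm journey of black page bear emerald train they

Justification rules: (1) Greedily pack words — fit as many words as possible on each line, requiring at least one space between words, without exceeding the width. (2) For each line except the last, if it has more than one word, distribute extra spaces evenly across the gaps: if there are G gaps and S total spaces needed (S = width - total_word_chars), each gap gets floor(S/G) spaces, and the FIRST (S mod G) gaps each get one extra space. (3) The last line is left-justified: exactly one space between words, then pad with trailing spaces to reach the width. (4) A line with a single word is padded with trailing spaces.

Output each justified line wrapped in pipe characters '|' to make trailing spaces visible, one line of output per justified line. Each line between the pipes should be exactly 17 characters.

Line 1: ['rock', 'tomato'] (min_width=11, slack=6)
Line 2: ['forest', 'vector'] (min_width=13, slack=4)
Line 3: ['algorithm', 'journey'] (min_width=17, slack=0)
Line 4: ['of', 'black', 'page'] (min_width=13, slack=4)
Line 5: ['bear', 'emerald'] (min_width=12, slack=5)
Line 6: ['train', 'they'] (min_width=10, slack=7)

Answer: |rock       tomato|
|forest     vector|
|algorithm journey|
|of   black   page|
|bear      emerald|
|train they       |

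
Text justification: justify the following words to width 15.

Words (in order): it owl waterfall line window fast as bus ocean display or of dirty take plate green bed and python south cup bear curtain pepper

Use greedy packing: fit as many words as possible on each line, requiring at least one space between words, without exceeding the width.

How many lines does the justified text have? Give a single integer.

Answer: 10

Derivation:
Line 1: ['it', 'owl'] (min_width=6, slack=9)
Line 2: ['waterfall', 'line'] (min_width=14, slack=1)
Line 3: ['window', 'fast', 'as'] (min_width=14, slack=1)
Line 4: ['bus', 'ocean'] (min_width=9, slack=6)
Line 5: ['display', 'or', 'of'] (min_width=13, slack=2)
Line 6: ['dirty', 'take'] (min_width=10, slack=5)
Line 7: ['plate', 'green', 'bed'] (min_width=15, slack=0)
Line 8: ['and', 'python'] (min_width=10, slack=5)
Line 9: ['south', 'cup', 'bear'] (min_width=14, slack=1)
Line 10: ['curtain', 'pepper'] (min_width=14, slack=1)
Total lines: 10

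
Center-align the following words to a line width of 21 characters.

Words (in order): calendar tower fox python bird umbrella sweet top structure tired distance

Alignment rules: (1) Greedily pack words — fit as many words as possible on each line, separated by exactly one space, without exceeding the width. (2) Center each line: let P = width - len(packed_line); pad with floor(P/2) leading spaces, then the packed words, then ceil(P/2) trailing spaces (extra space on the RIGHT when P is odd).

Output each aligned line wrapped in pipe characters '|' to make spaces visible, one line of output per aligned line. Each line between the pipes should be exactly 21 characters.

Line 1: ['calendar', 'tower', 'fox'] (min_width=18, slack=3)
Line 2: ['python', 'bird', 'umbrella'] (min_width=20, slack=1)
Line 3: ['sweet', 'top', 'structure'] (min_width=19, slack=2)
Line 4: ['tired', 'distance'] (min_width=14, slack=7)

Answer: | calendar tower fox  |
|python bird umbrella |
| sweet top structure |
|   tired distance    |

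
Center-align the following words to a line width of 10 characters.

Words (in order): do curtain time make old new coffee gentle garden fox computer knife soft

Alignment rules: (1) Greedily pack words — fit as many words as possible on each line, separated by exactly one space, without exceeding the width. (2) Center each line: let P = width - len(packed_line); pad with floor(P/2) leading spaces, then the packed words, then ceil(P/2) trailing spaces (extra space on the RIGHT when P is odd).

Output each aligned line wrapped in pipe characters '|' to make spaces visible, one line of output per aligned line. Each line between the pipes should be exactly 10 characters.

Line 1: ['do', 'curtain'] (min_width=10, slack=0)
Line 2: ['time', 'make'] (min_width=9, slack=1)
Line 3: ['old', 'new'] (min_width=7, slack=3)
Line 4: ['coffee'] (min_width=6, slack=4)
Line 5: ['gentle'] (min_width=6, slack=4)
Line 6: ['garden', 'fox'] (min_width=10, slack=0)
Line 7: ['computer'] (min_width=8, slack=2)
Line 8: ['knife', 'soft'] (min_width=10, slack=0)

Answer: |do curtain|
|time make |
| old new  |
|  coffee  |
|  gentle  |
|garden fox|
| computer |
|knife soft|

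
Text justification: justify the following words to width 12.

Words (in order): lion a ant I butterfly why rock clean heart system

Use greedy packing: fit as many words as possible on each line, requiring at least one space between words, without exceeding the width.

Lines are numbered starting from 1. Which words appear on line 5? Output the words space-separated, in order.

Line 1: ['lion', 'a', 'ant', 'I'] (min_width=12, slack=0)
Line 2: ['butterfly'] (min_width=9, slack=3)
Line 3: ['why', 'rock'] (min_width=8, slack=4)
Line 4: ['clean', 'heart'] (min_width=11, slack=1)
Line 5: ['system'] (min_width=6, slack=6)

Answer: system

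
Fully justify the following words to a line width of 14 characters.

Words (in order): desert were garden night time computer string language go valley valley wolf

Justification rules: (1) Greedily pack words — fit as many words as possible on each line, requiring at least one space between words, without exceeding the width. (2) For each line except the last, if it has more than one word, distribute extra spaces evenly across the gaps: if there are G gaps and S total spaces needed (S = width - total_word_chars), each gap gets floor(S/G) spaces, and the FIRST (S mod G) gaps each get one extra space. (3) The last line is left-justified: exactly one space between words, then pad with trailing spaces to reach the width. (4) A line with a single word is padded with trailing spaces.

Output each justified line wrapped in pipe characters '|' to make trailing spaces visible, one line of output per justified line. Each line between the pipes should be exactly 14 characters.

Line 1: ['desert', 'were'] (min_width=11, slack=3)
Line 2: ['garden', 'night'] (min_width=12, slack=2)
Line 3: ['time', 'computer'] (min_width=13, slack=1)
Line 4: ['string'] (min_width=6, slack=8)
Line 5: ['language', 'go'] (min_width=11, slack=3)
Line 6: ['valley', 'valley'] (min_width=13, slack=1)
Line 7: ['wolf'] (min_width=4, slack=10)

Answer: |desert    were|
|garden   night|
|time  computer|
|string        |
|language    go|
|valley  valley|
|wolf          |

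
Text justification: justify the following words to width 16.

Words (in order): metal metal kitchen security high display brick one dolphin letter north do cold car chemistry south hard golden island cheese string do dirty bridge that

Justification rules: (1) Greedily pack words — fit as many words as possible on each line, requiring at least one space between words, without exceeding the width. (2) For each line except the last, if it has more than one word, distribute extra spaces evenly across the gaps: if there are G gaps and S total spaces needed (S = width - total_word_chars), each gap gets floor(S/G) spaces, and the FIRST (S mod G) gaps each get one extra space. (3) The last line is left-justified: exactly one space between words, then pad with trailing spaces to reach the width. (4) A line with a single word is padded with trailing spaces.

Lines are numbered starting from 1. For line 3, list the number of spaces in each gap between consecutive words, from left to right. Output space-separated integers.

Line 1: ['metal', 'metal'] (min_width=11, slack=5)
Line 2: ['kitchen', 'security'] (min_width=16, slack=0)
Line 3: ['high', 'display'] (min_width=12, slack=4)
Line 4: ['brick', 'one'] (min_width=9, slack=7)
Line 5: ['dolphin', 'letter'] (min_width=14, slack=2)
Line 6: ['north', 'do', 'cold'] (min_width=13, slack=3)
Line 7: ['car', 'chemistry'] (min_width=13, slack=3)
Line 8: ['south', 'hard'] (min_width=10, slack=6)
Line 9: ['golden', 'island'] (min_width=13, slack=3)
Line 10: ['cheese', 'string', 'do'] (min_width=16, slack=0)
Line 11: ['dirty', 'bridge'] (min_width=12, slack=4)
Line 12: ['that'] (min_width=4, slack=12)

Answer: 5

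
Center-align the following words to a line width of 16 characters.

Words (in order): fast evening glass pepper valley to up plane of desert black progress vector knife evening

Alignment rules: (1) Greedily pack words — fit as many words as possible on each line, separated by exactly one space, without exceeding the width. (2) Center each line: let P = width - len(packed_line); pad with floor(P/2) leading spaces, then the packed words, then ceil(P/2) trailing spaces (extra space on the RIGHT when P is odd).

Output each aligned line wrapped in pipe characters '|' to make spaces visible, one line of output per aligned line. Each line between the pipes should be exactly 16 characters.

Answer: |  fast evening  |
|  glass pepper  |
|  valley to up  |
|plane of desert |
| black progress |
|  vector knife  |
|    evening     |

Derivation:
Line 1: ['fast', 'evening'] (min_width=12, slack=4)
Line 2: ['glass', 'pepper'] (min_width=12, slack=4)
Line 3: ['valley', 'to', 'up'] (min_width=12, slack=4)
Line 4: ['plane', 'of', 'desert'] (min_width=15, slack=1)
Line 5: ['black', 'progress'] (min_width=14, slack=2)
Line 6: ['vector', 'knife'] (min_width=12, slack=4)
Line 7: ['evening'] (min_width=7, slack=9)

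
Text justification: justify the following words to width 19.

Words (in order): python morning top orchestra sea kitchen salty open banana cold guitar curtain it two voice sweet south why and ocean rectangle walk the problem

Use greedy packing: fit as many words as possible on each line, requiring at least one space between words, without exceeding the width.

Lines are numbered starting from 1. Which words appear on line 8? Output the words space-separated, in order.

Line 1: ['python', 'morning', 'top'] (min_width=18, slack=1)
Line 2: ['orchestra', 'sea'] (min_width=13, slack=6)
Line 3: ['kitchen', 'salty', 'open'] (min_width=18, slack=1)
Line 4: ['banana', 'cold', 'guitar'] (min_width=18, slack=1)
Line 5: ['curtain', 'it', 'two'] (min_width=14, slack=5)
Line 6: ['voice', 'sweet', 'south'] (min_width=17, slack=2)
Line 7: ['why', 'and', 'ocean'] (min_width=13, slack=6)
Line 8: ['rectangle', 'walk', 'the'] (min_width=18, slack=1)
Line 9: ['problem'] (min_width=7, slack=12)

Answer: rectangle walk the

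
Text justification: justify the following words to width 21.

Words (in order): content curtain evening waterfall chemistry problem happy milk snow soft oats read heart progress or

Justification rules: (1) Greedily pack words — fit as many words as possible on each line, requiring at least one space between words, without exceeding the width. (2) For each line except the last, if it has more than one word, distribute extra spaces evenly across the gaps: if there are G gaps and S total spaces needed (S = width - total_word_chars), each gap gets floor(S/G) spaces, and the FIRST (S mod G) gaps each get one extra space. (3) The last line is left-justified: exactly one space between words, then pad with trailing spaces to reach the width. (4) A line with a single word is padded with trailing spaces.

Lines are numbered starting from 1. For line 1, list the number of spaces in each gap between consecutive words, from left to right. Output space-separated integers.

Line 1: ['content', 'curtain'] (min_width=15, slack=6)
Line 2: ['evening', 'waterfall'] (min_width=17, slack=4)
Line 3: ['chemistry', 'problem'] (min_width=17, slack=4)
Line 4: ['happy', 'milk', 'snow', 'soft'] (min_width=20, slack=1)
Line 5: ['oats', 'read', 'heart'] (min_width=15, slack=6)
Line 6: ['progress', 'or'] (min_width=11, slack=10)

Answer: 7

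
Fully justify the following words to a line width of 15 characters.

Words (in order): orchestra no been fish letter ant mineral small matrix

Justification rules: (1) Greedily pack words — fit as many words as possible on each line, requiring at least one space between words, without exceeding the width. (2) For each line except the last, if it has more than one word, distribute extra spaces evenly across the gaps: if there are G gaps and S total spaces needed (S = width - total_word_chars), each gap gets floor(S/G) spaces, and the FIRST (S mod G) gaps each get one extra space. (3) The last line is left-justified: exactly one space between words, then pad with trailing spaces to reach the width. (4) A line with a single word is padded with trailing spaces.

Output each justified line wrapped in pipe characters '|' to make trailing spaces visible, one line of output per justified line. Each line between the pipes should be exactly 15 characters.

Line 1: ['orchestra', 'no'] (min_width=12, slack=3)
Line 2: ['been', 'fish'] (min_width=9, slack=6)
Line 3: ['letter', 'ant'] (min_width=10, slack=5)
Line 4: ['mineral', 'small'] (min_width=13, slack=2)
Line 5: ['matrix'] (min_width=6, slack=9)

Answer: |orchestra    no|
|been       fish|
|letter      ant|
|mineral   small|
|matrix         |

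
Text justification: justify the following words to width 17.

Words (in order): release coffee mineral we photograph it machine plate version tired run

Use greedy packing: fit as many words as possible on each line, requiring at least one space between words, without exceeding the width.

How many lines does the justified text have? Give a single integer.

Line 1: ['release', 'coffee'] (min_width=14, slack=3)
Line 2: ['mineral', 'we'] (min_width=10, slack=7)
Line 3: ['photograph', 'it'] (min_width=13, slack=4)
Line 4: ['machine', 'plate'] (min_width=13, slack=4)
Line 5: ['version', 'tired', 'run'] (min_width=17, slack=0)
Total lines: 5

Answer: 5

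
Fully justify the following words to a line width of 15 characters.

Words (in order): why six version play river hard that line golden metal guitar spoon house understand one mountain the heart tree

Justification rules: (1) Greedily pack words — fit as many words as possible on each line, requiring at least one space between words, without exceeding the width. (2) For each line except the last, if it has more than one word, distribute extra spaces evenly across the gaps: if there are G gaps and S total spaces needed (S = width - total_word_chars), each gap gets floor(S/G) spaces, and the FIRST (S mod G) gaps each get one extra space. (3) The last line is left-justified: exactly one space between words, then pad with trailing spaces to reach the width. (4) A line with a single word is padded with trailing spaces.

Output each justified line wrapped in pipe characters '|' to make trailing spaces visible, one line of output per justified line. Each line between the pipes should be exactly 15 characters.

Answer: |why six version|
|play river hard|
|that       line|
|golden    metal|
|guitar    spoon|
|house          |
|understand  one|
|mountain    the|
|heart tree     |

Derivation:
Line 1: ['why', 'six', 'version'] (min_width=15, slack=0)
Line 2: ['play', 'river', 'hard'] (min_width=15, slack=0)
Line 3: ['that', 'line'] (min_width=9, slack=6)
Line 4: ['golden', 'metal'] (min_width=12, slack=3)
Line 5: ['guitar', 'spoon'] (min_width=12, slack=3)
Line 6: ['house'] (min_width=5, slack=10)
Line 7: ['understand', 'one'] (min_width=14, slack=1)
Line 8: ['mountain', 'the'] (min_width=12, slack=3)
Line 9: ['heart', 'tree'] (min_width=10, slack=5)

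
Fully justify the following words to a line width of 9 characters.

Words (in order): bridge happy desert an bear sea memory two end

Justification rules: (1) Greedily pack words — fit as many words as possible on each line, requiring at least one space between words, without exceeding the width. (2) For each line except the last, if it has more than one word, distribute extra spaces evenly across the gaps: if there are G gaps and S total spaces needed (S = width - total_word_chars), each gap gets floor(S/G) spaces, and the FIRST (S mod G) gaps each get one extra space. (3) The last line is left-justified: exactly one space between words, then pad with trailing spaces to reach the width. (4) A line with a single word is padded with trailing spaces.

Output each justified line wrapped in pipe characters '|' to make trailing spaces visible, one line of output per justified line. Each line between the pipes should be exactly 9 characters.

Line 1: ['bridge'] (min_width=6, slack=3)
Line 2: ['happy'] (min_width=5, slack=4)
Line 3: ['desert', 'an'] (min_width=9, slack=0)
Line 4: ['bear', 'sea'] (min_width=8, slack=1)
Line 5: ['memory'] (min_width=6, slack=3)
Line 6: ['two', 'end'] (min_width=7, slack=2)

Answer: |bridge   |
|happy    |
|desert an|
|bear  sea|
|memory   |
|two end  |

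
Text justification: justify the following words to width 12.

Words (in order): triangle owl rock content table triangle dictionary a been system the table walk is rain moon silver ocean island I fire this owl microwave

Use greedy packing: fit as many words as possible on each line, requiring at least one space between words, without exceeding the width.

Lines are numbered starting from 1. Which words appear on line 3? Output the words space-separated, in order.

Answer: table

Derivation:
Line 1: ['triangle', 'owl'] (min_width=12, slack=0)
Line 2: ['rock', 'content'] (min_width=12, slack=0)
Line 3: ['table'] (min_width=5, slack=7)
Line 4: ['triangle'] (min_width=8, slack=4)
Line 5: ['dictionary', 'a'] (min_width=12, slack=0)
Line 6: ['been', 'system'] (min_width=11, slack=1)
Line 7: ['the', 'table'] (min_width=9, slack=3)
Line 8: ['walk', 'is', 'rain'] (min_width=12, slack=0)
Line 9: ['moon', 'silver'] (min_width=11, slack=1)
Line 10: ['ocean', 'island'] (min_width=12, slack=0)
Line 11: ['I', 'fire', 'this'] (min_width=11, slack=1)
Line 12: ['owl'] (min_width=3, slack=9)
Line 13: ['microwave'] (min_width=9, slack=3)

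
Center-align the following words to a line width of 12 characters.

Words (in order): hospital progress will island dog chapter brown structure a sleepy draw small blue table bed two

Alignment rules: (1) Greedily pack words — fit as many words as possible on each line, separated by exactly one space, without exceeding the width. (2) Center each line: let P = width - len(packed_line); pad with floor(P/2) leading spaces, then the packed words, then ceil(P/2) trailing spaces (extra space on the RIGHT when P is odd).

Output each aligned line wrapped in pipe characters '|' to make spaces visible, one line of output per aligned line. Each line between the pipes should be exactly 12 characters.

Line 1: ['hospital'] (min_width=8, slack=4)
Line 2: ['progress'] (min_width=8, slack=4)
Line 3: ['will', 'island'] (min_width=11, slack=1)
Line 4: ['dog', 'chapter'] (min_width=11, slack=1)
Line 5: ['brown'] (min_width=5, slack=7)
Line 6: ['structure', 'a'] (min_width=11, slack=1)
Line 7: ['sleepy', 'draw'] (min_width=11, slack=1)
Line 8: ['small', 'blue'] (min_width=10, slack=2)
Line 9: ['table', 'bed'] (min_width=9, slack=3)
Line 10: ['two'] (min_width=3, slack=9)

Answer: |  hospital  |
|  progress  |
|will island |
|dog chapter |
|   brown    |
|structure a |
|sleepy draw |
| small blue |
| table bed  |
|    two     |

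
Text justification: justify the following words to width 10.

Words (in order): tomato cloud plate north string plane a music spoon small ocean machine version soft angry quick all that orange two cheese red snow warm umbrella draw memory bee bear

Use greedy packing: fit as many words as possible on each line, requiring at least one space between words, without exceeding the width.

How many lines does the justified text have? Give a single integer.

Answer: 22

Derivation:
Line 1: ['tomato'] (min_width=6, slack=4)
Line 2: ['cloud'] (min_width=5, slack=5)
Line 3: ['plate'] (min_width=5, slack=5)
Line 4: ['north'] (min_width=5, slack=5)
Line 5: ['string'] (min_width=6, slack=4)
Line 6: ['plane', 'a'] (min_width=7, slack=3)
Line 7: ['music'] (min_width=5, slack=5)
Line 8: ['spoon'] (min_width=5, slack=5)
Line 9: ['small'] (min_width=5, slack=5)
Line 10: ['ocean'] (min_width=5, slack=5)
Line 11: ['machine'] (min_width=7, slack=3)
Line 12: ['version'] (min_width=7, slack=3)
Line 13: ['soft', 'angry'] (min_width=10, slack=0)
Line 14: ['quick', 'all'] (min_width=9, slack=1)
Line 15: ['that'] (min_width=4, slack=6)
Line 16: ['orange', 'two'] (min_width=10, slack=0)
Line 17: ['cheese', 'red'] (min_width=10, slack=0)
Line 18: ['snow', 'warm'] (min_width=9, slack=1)
Line 19: ['umbrella'] (min_width=8, slack=2)
Line 20: ['draw'] (min_width=4, slack=6)
Line 21: ['memory', 'bee'] (min_width=10, slack=0)
Line 22: ['bear'] (min_width=4, slack=6)
Total lines: 22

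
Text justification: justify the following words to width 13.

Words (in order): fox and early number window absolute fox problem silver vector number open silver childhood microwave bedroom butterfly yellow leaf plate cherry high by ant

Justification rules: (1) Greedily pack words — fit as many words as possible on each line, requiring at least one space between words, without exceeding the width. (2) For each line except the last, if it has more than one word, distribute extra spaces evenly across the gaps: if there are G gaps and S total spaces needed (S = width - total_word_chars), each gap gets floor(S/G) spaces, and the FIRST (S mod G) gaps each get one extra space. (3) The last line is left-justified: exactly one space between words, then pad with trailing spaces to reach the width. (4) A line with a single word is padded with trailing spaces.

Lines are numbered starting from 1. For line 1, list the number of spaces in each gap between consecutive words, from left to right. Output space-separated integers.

Line 1: ['fox', 'and', 'early'] (min_width=13, slack=0)
Line 2: ['number', 'window'] (min_width=13, slack=0)
Line 3: ['absolute', 'fox'] (min_width=12, slack=1)
Line 4: ['problem'] (min_width=7, slack=6)
Line 5: ['silver', 'vector'] (min_width=13, slack=0)
Line 6: ['number', 'open'] (min_width=11, slack=2)
Line 7: ['silver'] (min_width=6, slack=7)
Line 8: ['childhood'] (min_width=9, slack=4)
Line 9: ['microwave'] (min_width=9, slack=4)
Line 10: ['bedroom'] (min_width=7, slack=6)
Line 11: ['butterfly'] (min_width=9, slack=4)
Line 12: ['yellow', 'leaf'] (min_width=11, slack=2)
Line 13: ['plate', 'cherry'] (min_width=12, slack=1)
Line 14: ['high', 'by', 'ant'] (min_width=11, slack=2)

Answer: 1 1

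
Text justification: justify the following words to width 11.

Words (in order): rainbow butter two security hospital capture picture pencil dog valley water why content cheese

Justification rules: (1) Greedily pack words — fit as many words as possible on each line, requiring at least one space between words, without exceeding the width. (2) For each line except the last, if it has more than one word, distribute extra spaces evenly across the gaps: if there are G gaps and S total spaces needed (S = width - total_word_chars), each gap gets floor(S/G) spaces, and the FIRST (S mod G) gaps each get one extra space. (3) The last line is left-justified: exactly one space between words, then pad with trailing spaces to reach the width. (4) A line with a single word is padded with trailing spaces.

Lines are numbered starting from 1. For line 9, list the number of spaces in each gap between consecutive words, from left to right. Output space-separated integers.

Answer: 3

Derivation:
Line 1: ['rainbow'] (min_width=7, slack=4)
Line 2: ['butter', 'two'] (min_width=10, slack=1)
Line 3: ['security'] (min_width=8, slack=3)
Line 4: ['hospital'] (min_width=8, slack=3)
Line 5: ['capture'] (min_width=7, slack=4)
Line 6: ['picture'] (min_width=7, slack=4)
Line 7: ['pencil', 'dog'] (min_width=10, slack=1)
Line 8: ['valley'] (min_width=6, slack=5)
Line 9: ['water', 'why'] (min_width=9, slack=2)
Line 10: ['content'] (min_width=7, slack=4)
Line 11: ['cheese'] (min_width=6, slack=5)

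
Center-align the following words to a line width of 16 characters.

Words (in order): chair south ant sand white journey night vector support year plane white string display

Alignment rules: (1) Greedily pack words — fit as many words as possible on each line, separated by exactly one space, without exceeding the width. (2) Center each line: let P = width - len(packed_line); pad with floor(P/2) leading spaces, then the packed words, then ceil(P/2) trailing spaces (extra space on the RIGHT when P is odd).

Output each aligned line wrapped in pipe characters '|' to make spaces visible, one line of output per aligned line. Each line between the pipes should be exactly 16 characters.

Line 1: ['chair', 'south', 'ant'] (min_width=15, slack=1)
Line 2: ['sand', 'white'] (min_width=10, slack=6)
Line 3: ['journey', 'night'] (min_width=13, slack=3)
Line 4: ['vector', 'support'] (min_width=14, slack=2)
Line 5: ['year', 'plane', 'white'] (min_width=16, slack=0)
Line 6: ['string', 'display'] (min_width=14, slack=2)

Answer: |chair south ant |
|   sand white   |
| journey night  |
| vector support |
|year plane white|
| string display |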